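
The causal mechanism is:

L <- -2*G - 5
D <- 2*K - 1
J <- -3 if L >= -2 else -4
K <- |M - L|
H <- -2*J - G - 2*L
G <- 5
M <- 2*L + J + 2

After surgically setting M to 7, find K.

22

The intervention breaks the incoming arrows to M: M <- 2*L + J + 2 no longer applies, and M = 7.
L = -2*G - 5  [with G=5]  = -15
K = |M - L|  [with M=7, L=-15]  = 22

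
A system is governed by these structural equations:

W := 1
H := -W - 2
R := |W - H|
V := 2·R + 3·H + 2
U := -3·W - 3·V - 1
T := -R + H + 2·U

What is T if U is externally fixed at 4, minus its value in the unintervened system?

22

The intervention breaks the incoming arrows to U: U := -3·W - 3·V - 1 no longer applies, and U = 4.
H = -W - 2  [with W=1]  = -3
R = |W - H|  [with W=1, H=-3]  = 4
T = -R + H + 2·U  [with R=4, H=-3, U=4]  = 1
Without intervention: H = -W - 2  [with W=1]  = -3; R = |W - H|  [with W=1, H=-3]  = 4; V = 2·R + 3·H + 2  [with R=4, H=-3]  = 1; U = -3·W - 3·V - 1  [with W=1, V=1]  = -7; T = -R + H + 2·U  [with R=4, H=-3, U=-7]  = -21.
Change = 1 − (-21) = 22.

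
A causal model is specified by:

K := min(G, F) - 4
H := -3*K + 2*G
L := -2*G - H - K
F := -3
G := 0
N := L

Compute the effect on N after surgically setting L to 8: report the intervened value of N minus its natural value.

22

The intervention breaks the incoming arrows to L: L := -2*G - H - K no longer applies, and L = 8.
N = L  [with L=8]  = 8
Without intervention: K = min(G, F) - 4  [with G=0, F=-3]  = -7; H = -3*K + 2*G  [with K=-7, G=0]  = 21; L = -2*G - H - K  [with G=0, H=21, K=-7]  = -14; N = L  [with L=-14]  = -14.
Change = 8 − (-14) = 22.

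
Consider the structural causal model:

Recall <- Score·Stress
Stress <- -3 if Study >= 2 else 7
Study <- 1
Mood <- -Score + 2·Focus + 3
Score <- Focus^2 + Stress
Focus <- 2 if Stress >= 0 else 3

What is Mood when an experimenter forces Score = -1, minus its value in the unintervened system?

12

Intervening sets Score = -1 and removes its equation (Score <- Focus^2 + Stress).
Stress = -3 if Study >= 2 else 7  [with Study=1]  = 7
Focus = 2 if Stress >= 0 else 3  [with Stress=7]  = 2
Mood = -Score + 2·Focus + 3  [with Score=-1, Focus=2]  = 8
Without intervention: Stress = -3 if Study >= 2 else 7  [with Study=1]  = 7; Focus = 2 if Stress >= 0 else 3  [with Stress=7]  = 2; Score = Focus^2 + Stress  [with Focus=2, Stress=7]  = 11; Mood = -Score + 2·Focus + 3  [with Score=11, Focus=2]  = -4.
Change = 8 − (-4) = 12.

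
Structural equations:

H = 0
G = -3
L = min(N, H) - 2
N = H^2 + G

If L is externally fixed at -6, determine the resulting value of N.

Under do(L=-6), the mechanism L = min(N, H) - 2 is discarded; L is fixed at -6.
Since N is not a descendant of the intervened variable, it is unaffected.
N = H^2 + G  [with H=0, G=-3]  = -3

-3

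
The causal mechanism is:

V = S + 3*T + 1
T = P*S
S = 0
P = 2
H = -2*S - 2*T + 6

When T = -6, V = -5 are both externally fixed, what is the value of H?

18

The joint intervention fixes T = -6, V = -5, removing each variable's own equation.
H = -2*S - 2*T + 6  [with S=0, T=-6]  = 18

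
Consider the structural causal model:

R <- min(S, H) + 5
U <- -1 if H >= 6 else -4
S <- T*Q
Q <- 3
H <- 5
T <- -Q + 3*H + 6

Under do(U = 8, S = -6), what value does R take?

Setting U = 8, S = -6 by intervention discards those variables' equations.
R = min(S, H) + 5  [with S=-6, H=5]  = -1

-1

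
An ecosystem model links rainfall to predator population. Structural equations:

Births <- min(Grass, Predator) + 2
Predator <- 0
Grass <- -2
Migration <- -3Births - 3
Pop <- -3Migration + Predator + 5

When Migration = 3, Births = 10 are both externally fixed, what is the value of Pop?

The joint intervention fixes Migration = 3, Births = 10, removing each variable's own equation.
Pop = -3Migration + Predator + 5  [with Migration=3, Predator=0]  = -4

-4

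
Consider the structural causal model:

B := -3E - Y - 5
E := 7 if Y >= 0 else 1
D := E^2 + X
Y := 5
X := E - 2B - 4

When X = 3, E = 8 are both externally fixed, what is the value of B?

-34

Setting X = 3, E = 8 by intervention discards those variables' equations.
B = -3E - Y - 5  [with E=8, Y=5]  = -34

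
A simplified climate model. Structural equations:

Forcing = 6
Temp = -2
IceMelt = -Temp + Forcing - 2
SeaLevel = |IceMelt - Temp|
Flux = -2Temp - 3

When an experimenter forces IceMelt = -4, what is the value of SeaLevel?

2

The intervention breaks the incoming arrows to IceMelt: IceMelt = -Temp + Forcing - 2 no longer applies, and IceMelt = -4.
SeaLevel = |IceMelt - Temp|  [with IceMelt=-4, Temp=-2]  = 2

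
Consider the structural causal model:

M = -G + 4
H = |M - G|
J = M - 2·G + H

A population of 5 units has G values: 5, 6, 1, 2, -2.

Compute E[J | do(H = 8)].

4.8

Under do(H=8), H's equation is replaced by H=8 for every unit. Per-unit J: -3, -6, 9, 6, 18. Mean = 4.8.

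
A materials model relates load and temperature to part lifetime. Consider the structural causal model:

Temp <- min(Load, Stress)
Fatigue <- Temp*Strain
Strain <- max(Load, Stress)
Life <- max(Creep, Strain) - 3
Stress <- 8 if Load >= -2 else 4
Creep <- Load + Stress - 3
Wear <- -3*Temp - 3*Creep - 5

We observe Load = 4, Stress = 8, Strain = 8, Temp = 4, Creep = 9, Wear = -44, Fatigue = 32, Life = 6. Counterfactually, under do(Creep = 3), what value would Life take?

5

do(Creep=3) replaces the equation Creep <- Load + Stress - 3 with the constant Creep = 3.
Stress = 8 if Load >= -2 else 4  [with Load=4]  = 8
Strain = max(Load, Stress)  [with Load=4, Stress=8]  = 8
Life = max(Creep, Strain) - 3  [with Creep=3, Strain=8]  = 5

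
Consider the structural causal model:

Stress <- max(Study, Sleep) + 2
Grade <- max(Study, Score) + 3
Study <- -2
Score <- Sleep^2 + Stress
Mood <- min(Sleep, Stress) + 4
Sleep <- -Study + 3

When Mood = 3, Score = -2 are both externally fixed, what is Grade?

1

Setting Mood = 3, Score = -2 by intervention discards those variables' equations.
Grade = max(Study, Score) + 3  [with Study=-2, Score=-2]  = 1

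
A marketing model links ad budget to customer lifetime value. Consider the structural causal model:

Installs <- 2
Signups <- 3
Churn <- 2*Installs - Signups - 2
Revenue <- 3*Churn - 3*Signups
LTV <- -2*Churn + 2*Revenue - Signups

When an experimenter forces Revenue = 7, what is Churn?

-1

Under do(Revenue=7), the mechanism Revenue <- 3*Churn - 3*Signups is discarded; Revenue is fixed at 7.
Since Churn is not a descendant of the intervened variable, it is unaffected.
Churn = 2*Installs - Signups - 2  [with Installs=2, Signups=3]  = -1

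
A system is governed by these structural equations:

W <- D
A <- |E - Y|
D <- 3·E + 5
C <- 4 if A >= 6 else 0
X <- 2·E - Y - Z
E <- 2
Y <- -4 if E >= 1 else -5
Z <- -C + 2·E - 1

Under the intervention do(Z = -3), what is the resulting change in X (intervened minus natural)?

The intervention breaks the incoming arrows to Z: Z <- -C + 2·E - 1 no longer applies, and Z = -3.
Y = -4 if E >= 1 else -5  [with E=2]  = -4
X = 2·E - Y - Z  [with E=2, Y=-4, Z=-3]  = 11
Without intervention: Y = -4 if E >= 1 else -5  [with E=2]  = -4; A = |E - Y|  [with E=2, Y=-4]  = 6; C = 4 if A >= 6 else 0  [with A=6]  = 4; Z = -C + 2·E - 1  [with C=4, E=2]  = -1; X = 2·E - Y - Z  [with E=2, Y=-4, Z=-1]  = 9.
Change = 11 − 9 = 2.

2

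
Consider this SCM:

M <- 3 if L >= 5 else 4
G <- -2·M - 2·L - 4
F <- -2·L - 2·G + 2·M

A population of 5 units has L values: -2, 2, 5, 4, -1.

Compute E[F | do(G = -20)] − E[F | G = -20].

6.4

Every unit gets G=-20 under the intervention. F values become 52, 44, 36, 40, 50; E[F|do(G=-20)] = 44.4.
E[F|G=-20] averages over only the 2 units with G=-20 (L = 5, 4): F = 36, 40, mean 38.
Difference = 44.4 − 38 = 6.4.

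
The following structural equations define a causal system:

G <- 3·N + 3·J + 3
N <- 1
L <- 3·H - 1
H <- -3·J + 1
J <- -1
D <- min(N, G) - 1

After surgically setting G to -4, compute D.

-5

do(G=-4) replaces the equation G <- 3·N + 3·J + 3 with the constant G = -4.
D = min(N, G) - 1  [with N=1, G=-4]  = -5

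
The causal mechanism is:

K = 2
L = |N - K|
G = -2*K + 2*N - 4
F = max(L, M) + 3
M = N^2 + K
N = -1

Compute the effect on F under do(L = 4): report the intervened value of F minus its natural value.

1

The intervention breaks the incoming arrows to L: L = |N - K| no longer applies, and L = 4.
M = N^2 + K  [with N=-1, K=2]  = 3
F = max(L, M) + 3  [with L=4, M=3]  = 7
Without intervention: M = N^2 + K  [with N=-1, K=2]  = 3; L = |N - K|  [with N=-1, K=2]  = 3; F = max(L, M) + 3  [with L=3, M=3]  = 6.
Change = 7 − 6 = 1.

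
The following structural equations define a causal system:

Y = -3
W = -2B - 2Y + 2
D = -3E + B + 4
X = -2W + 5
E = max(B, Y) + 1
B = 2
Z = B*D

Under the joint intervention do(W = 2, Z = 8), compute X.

1

Setting W = 2, Z = 8 by intervention discards those variables' equations.
X = -2W + 5  [with W=2]  = 1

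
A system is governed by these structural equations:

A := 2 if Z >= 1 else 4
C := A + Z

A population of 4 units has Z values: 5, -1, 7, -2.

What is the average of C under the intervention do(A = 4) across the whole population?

6.25

Under do(A=4), A's equation is replaced by A=4 for every unit. Per-unit C: 9, 3, 11, 2. Mean = 6.25.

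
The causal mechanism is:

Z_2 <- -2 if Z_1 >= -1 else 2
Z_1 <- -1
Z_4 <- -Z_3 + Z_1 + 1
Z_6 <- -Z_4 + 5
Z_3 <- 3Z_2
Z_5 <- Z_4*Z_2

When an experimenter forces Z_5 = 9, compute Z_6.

The intervention breaks the incoming arrows to Z_5: Z_5 <- Z_4*Z_2 no longer applies, and Z_5 = 9.
Since Z_6 is not a descendant of the intervened variable, it is unaffected.
Z_2 = -2 if Z_1 >= -1 else 2  [with Z_1=-1]  = -2
Z_3 = 3Z_2  [with Z_2=-2]  = -6
Z_4 = -Z_3 + Z_1 + 1  [with Z_3=-6, Z_1=-1]  = 6
Z_6 = -Z_4 + 5  [with Z_4=6]  = -1

-1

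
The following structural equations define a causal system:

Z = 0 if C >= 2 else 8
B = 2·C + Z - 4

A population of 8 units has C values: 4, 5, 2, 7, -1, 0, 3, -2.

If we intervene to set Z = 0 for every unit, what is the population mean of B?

The intervention sets Z=0 in all 8 units regardless of C. Recomputing B per unit gives 4, 6, 0, 10, -6, -4, 2, -8; average 0.5.

0.5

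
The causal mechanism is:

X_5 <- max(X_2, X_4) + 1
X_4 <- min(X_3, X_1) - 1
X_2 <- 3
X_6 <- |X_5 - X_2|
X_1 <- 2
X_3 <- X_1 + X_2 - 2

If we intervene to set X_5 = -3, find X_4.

1

The intervention breaks the incoming arrows to X_5: X_5 <- max(X_2, X_4) + 1 no longer applies, and X_5 = -3.
Since X_4 is not a descendant of the intervened variable, it is unaffected.
X_3 = X_1 + X_2 - 2  [with X_1=2, X_2=3]  = 3
X_4 = min(X_3, X_1) - 1  [with X_3=3, X_1=2]  = 1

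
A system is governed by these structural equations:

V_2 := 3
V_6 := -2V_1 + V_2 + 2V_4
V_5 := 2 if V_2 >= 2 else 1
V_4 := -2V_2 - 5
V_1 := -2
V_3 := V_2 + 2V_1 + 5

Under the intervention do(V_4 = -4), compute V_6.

Under do(V_4=-4), the mechanism V_4 := -2V_2 - 5 is discarded; V_4 is fixed at -4.
V_6 = -2V_1 + V_2 + 2V_4  [with V_1=-2, V_2=3, V_4=-4]  = -1

-1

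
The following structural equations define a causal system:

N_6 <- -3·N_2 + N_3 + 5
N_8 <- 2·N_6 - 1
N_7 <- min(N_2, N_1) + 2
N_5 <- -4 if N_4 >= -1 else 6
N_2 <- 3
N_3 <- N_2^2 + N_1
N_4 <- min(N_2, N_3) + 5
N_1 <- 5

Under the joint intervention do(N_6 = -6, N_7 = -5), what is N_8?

The joint intervention fixes N_6 = -6, N_7 = -5, removing each variable's own equation.
N_8 = 2·N_6 - 1  [with N_6=-6]  = -13

-13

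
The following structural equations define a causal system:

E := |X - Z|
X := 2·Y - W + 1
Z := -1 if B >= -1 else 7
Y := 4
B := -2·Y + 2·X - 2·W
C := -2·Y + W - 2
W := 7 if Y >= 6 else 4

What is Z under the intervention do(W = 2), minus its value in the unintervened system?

Under do(W=2), the mechanism W := 7 if Y >= 6 else 4 is discarded; W is fixed at 2.
X = 2·Y - W + 1  [with Y=4, W=2]  = 7
B = -2·Y + 2·X - 2·W  [with Y=4, X=7, W=2]  = 2
Z = -1 if B >= -1 else 7  [with B=2]  = -1
Without intervention: W = 7 if Y >= 6 else 4  [with Y=4]  = 4; X = 2·Y - W + 1  [with Y=4, W=4]  = 5; B = -2·Y + 2·X - 2·W  [with Y=4, X=5, W=4]  = -6; Z = -1 if B >= -1 else 7  [with B=-6]  = 7.
Change = -1 − 7 = -8.

-8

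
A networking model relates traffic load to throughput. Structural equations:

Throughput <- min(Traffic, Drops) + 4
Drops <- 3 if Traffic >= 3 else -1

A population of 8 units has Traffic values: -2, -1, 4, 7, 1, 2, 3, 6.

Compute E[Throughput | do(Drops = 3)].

Every unit gets Drops=3 under the intervention. Throughput values become 2, 3, 7, 7, 5, 6, 7, 7; E[Throughput|do(Drops=3)] = 5.5.

5.5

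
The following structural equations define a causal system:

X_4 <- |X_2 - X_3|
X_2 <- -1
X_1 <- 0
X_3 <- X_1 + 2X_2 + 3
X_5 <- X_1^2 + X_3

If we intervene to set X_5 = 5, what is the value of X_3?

do(X_5=5) replaces the equation X_5 <- X_1^2 + X_3 with the constant X_5 = 5.
X_3 is not downstream of the intervention, so its value is determined by the original equations.
X_3 = X_1 + 2X_2 + 3  [with X_1=0, X_2=-1]  = 1

1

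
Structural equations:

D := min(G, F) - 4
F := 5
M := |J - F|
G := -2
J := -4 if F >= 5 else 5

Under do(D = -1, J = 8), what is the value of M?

3

Setting D = -1, J = 8 by intervention discards those variables' equations.
M = |J - F|  [with J=8, F=5]  = 3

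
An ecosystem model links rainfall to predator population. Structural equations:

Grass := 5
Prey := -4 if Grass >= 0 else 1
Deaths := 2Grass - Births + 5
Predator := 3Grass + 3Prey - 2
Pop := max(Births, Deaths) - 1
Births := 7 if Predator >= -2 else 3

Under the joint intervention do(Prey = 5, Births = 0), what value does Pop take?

The joint intervention fixes Prey = 5, Births = 0, removing each variable's own equation.
Deaths = 2Grass - Births + 5  [with Grass=5, Births=0]  = 15
Pop = max(Births, Deaths) - 1  [with Births=0, Deaths=15]  = 14

14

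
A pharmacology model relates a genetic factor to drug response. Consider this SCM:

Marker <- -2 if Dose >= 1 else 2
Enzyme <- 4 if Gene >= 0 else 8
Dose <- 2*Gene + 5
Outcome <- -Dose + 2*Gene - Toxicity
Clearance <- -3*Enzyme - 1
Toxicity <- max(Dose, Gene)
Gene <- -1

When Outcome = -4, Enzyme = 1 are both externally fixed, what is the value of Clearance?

Setting Outcome = -4, Enzyme = 1 by intervention discards those variables' equations.
Clearance = -3*Enzyme - 1  [with Enzyme=1]  = -4

-4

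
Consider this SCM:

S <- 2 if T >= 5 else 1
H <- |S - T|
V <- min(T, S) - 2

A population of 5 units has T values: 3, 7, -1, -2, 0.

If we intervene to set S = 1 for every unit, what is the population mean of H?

do(S=1) breaks S's dependence on T. With S=1 fixed, H across the units is 2, 6, 2, 3, 1, mean 2.8.

2.8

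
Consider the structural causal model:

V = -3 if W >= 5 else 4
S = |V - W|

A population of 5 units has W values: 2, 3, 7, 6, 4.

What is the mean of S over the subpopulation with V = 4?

Conditioning on V=4 selects the 3 unit(s) with W ∈ {2, 3, 4}. Their S values: 2, 1, 0. Mean = 1.

1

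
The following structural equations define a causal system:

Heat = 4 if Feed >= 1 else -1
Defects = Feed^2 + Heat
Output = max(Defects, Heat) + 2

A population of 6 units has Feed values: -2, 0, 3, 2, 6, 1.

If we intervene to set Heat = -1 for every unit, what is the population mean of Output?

The intervention sets Heat=-1 in all 6 units regardless of Feed. Recomputing Output per unit gives 5, 1, 10, 5, 37, 2; average 10.

10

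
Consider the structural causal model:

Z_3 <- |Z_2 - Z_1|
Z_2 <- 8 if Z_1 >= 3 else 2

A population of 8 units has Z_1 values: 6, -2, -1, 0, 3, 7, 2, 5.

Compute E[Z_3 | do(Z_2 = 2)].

do(Z_2=2) breaks Z_2's dependence on Z_1. With Z_2=2 fixed, Z_3 across the units is 4, 4, 3, 2, 1, 5, 0, 3, mean 2.75.

2.75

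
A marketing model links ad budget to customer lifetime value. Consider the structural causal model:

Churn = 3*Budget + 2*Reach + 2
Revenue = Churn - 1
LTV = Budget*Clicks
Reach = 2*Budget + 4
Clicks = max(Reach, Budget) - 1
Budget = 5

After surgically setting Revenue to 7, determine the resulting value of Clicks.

do(Revenue=7) replaces the equation Revenue = Churn - 1 with the constant Revenue = 7.
Clicks is not downstream of the intervention, so its value is determined by the original equations.
Reach = 2*Budget + 4  [with Budget=5]  = 14
Clicks = max(Reach, Budget) - 1  [with Reach=14, Budget=5]  = 13

13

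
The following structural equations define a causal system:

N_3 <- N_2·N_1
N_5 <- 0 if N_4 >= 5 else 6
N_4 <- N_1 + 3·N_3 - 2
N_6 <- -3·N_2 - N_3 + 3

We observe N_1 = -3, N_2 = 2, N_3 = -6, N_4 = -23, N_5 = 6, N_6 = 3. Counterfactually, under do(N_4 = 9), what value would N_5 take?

Intervening sets N_4 = 9 and removes its equation (N_4 <- N_1 + 3·N_3 - 2).
N_5 = 0 if N_4 >= 5 else 6  [with N_4=9]  = 0

0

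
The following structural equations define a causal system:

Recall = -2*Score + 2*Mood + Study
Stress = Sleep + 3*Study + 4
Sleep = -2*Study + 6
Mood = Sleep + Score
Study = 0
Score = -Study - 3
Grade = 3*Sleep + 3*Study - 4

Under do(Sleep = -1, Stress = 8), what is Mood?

-4

Under do(Sleep = -1, Stress = 8), each intervened variable's structural equation is replaced by its fixed value.
Score = -Study - 3  [with Study=0]  = -3
Mood = Sleep + Score  [with Sleep=-1, Score=-3]  = -4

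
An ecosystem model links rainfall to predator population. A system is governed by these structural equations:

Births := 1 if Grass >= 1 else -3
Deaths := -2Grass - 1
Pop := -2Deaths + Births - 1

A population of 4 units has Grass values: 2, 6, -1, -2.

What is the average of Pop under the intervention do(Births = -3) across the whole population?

do(Births=-3) breaks Births's dependence on Grass. With Births=-3 fixed, Pop across the units is 6, 22, -6, -10, mean 3.

3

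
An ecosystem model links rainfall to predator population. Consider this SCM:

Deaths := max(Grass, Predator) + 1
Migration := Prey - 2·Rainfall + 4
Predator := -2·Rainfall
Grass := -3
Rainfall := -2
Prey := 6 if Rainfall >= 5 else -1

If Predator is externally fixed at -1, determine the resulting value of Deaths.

Intervening sets Predator = -1 and removes its equation (Predator := -2·Rainfall).
Deaths = max(Grass, Predator) + 1  [with Grass=-3, Predator=-1]  = 0

0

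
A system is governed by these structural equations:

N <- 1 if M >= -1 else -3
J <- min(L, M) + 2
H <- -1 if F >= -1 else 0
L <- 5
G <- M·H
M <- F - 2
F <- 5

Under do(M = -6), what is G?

Under do(M=-6), the mechanism M <- F - 2 is discarded; M is fixed at -6.
H = -1 if F >= -1 else 0  [with F=5]  = -1
G = M·H  [with M=-6, H=-1]  = 6

6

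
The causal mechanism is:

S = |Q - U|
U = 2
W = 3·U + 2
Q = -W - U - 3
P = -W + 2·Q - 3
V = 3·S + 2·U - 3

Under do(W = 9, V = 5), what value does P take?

Setting W = 9, V = 5 by intervention discards those variables' equations.
Q = -W - U - 3  [with W=9, U=2]  = -14
P = -W + 2·Q - 3  [with W=9, Q=-14]  = -40

-40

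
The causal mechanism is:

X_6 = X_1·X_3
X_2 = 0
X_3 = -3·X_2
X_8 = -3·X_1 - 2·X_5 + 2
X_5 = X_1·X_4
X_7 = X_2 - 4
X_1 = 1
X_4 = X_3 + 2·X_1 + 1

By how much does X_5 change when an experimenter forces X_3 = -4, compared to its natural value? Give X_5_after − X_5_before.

-4

do(X_3=-4) replaces the equation X_3 = -3·X_2 with the constant X_3 = -4.
X_4 = X_3 + 2·X_1 + 1  [with X_3=-4, X_1=1]  = -1
X_5 = X_1·X_4  [with X_1=1, X_4=-1]  = -1
Without intervention: X_3 = -3·X_2  [with X_2=0]  = 0; X_4 = X_3 + 2·X_1 + 1  [with X_3=0, X_1=1]  = 3; X_5 = X_1·X_4  [with X_1=1, X_4=3]  = 3.
Change = -1 − 3 = -4.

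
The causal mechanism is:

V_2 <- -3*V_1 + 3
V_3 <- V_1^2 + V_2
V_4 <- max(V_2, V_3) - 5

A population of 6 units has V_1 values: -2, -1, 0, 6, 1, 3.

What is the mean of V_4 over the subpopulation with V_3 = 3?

-2

E[V_4|V_3=3] averages over only the 2 units with V_3=3 (V_1 = 0, 3): V_4 = -2, -2, mean -2.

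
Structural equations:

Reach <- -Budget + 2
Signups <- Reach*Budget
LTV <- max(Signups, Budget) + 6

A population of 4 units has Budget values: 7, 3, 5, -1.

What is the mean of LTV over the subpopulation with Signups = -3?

Conditioning on Signups=-3 selects the 2 unit(s) with Budget ∈ {3, -1}. Their LTV values: 9, 5. Mean = 7.

7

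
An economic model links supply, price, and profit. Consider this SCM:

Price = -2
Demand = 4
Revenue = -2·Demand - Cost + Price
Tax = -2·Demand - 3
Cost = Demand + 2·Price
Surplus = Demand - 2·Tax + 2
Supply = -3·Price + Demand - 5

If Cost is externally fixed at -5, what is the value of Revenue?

Intervening sets Cost = -5 and removes its equation (Cost = Demand + 2·Price).
Revenue = -2·Demand - Cost + Price  [with Demand=4, Cost=-5, Price=-2]  = -5

-5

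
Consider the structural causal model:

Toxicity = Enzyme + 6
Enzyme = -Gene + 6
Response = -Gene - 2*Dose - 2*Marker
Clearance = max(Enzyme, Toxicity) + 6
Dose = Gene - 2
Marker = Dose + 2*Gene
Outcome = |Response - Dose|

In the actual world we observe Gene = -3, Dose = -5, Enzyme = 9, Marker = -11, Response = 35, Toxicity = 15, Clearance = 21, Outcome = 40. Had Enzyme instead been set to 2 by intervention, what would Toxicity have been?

8

The intervention breaks the incoming arrows to Enzyme: Enzyme = -Gene + 6 no longer applies, and Enzyme = 2.
Toxicity = Enzyme + 6  [with Enzyme=2]  = 8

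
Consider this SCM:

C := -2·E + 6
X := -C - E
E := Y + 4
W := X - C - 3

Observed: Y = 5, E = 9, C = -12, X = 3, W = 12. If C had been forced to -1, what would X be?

-8

The intervention breaks the incoming arrows to C: C := -2·E + 6 no longer applies, and C = -1.
E = Y + 4  [with Y=5]  = 9
X = -C - E  [with C=-1, E=9]  = -8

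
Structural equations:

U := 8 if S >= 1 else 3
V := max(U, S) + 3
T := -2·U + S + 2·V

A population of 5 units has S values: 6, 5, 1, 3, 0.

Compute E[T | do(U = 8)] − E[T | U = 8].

-0.75

do(U=8) breaks U's dependence on S. With U=8 fixed, T across the units is 12, 11, 7, 9, 6, mean 9.
Observing U=8 restricts to units where U's equation naturally yields 8: S ∈ {6, 5, 1, 3}. In that subpopulation T = 12, 11, 7, 9, mean 9.75.
Difference = 9 − 9.75 = -0.75.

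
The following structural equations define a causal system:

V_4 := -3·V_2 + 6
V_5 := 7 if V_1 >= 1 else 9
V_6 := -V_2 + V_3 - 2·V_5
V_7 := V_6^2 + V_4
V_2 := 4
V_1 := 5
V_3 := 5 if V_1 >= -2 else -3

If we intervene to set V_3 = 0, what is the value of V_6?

The intervention breaks the incoming arrows to V_3: V_3 := 5 if V_1 >= -2 else -3 no longer applies, and V_3 = 0.
V_5 = 7 if V_1 >= 1 else 9  [with V_1=5]  = 7
V_6 = -V_2 + V_3 - 2·V_5  [with V_2=4, V_3=0, V_5=7]  = -18

-18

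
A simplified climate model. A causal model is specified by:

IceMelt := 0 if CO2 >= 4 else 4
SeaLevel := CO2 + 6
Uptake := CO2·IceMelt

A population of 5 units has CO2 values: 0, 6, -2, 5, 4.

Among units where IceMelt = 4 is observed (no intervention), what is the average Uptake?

Observing IceMelt=4 restricts to units where IceMelt's equation naturally yields 4: CO2 ∈ {0, -2}. In that subpopulation Uptake = 0, -8, mean -4.

-4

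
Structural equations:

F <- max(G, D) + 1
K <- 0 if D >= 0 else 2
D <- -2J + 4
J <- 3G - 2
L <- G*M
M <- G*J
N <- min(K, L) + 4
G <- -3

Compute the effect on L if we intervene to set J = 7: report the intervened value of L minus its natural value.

162

Under do(J=7), the mechanism J <- 3G - 2 is discarded; J is fixed at 7.
M = G*J  [with G=-3, J=7]  = -21
L = G*M  [with G=-3, M=-21]  = 63
Without intervention: J = 3G - 2  [with G=-3]  = -11; M = G*J  [with G=-3, J=-11]  = 33; L = G*M  [with G=-3, M=33]  = -99.
Change = 63 − (-99) = 162.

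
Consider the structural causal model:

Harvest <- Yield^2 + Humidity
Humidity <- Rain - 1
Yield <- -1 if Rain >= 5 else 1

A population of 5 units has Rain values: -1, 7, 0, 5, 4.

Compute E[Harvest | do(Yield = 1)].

The intervention sets Yield=1 in all 5 units regardless of Rain. Recomputing Harvest per unit gives -1, 7, 0, 5, 4; average 3.

3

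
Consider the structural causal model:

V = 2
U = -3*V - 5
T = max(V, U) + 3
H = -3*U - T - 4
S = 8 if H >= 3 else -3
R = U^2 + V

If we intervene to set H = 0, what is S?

Intervening sets H = 0 and removes its equation (H = -3*U - T - 4).
S = 8 if H >= 3 else -3  [with H=0]  = -3

-3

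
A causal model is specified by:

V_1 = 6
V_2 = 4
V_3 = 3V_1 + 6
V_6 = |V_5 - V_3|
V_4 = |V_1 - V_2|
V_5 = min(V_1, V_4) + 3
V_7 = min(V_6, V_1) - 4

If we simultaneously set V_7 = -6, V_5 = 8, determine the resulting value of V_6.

Setting V_7 = -6, V_5 = 8 by intervention discards those variables' equations.
V_3 = 3V_1 + 6  [with V_1=6]  = 24
V_6 = |V_5 - V_3|  [with V_5=8, V_3=24]  = 16

16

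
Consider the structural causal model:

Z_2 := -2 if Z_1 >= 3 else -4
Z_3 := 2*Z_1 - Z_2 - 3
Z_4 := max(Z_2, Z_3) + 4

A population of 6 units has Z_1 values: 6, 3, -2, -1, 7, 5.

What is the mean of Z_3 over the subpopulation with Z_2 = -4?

-2

Observing Z_2=-4 restricts to units where Z_2's equation naturally yields -4: Z_1 ∈ {-2, -1}. In that subpopulation Z_3 = -3, -1, mean -2.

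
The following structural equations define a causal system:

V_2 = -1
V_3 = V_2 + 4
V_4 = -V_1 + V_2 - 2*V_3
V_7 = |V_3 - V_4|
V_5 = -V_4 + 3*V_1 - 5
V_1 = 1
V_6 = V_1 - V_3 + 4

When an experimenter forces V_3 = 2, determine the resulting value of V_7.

8

The intervention breaks the incoming arrows to V_3: V_3 = V_2 + 4 no longer applies, and V_3 = 2.
V_4 = -V_1 + V_2 - 2*V_3  [with V_1=1, V_2=-1, V_3=2]  = -6
V_7 = |V_3 - V_4|  [with V_3=2, V_4=-6]  = 8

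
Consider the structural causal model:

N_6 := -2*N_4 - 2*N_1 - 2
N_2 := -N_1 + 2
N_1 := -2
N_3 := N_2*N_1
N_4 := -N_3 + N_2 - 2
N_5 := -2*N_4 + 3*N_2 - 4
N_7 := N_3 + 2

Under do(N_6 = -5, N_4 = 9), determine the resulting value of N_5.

-10

Setting N_6 = -5, N_4 = 9 by intervention discards those variables' equations.
N_2 = -N_1 + 2  [with N_1=-2]  = 4
N_5 = -2*N_4 + 3*N_2 - 4  [with N_4=9, N_2=4]  = -10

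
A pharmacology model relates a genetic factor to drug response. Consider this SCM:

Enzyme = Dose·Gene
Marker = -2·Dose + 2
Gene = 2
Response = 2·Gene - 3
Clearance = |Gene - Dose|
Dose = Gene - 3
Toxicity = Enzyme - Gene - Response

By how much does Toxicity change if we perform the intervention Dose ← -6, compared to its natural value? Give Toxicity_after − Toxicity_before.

-10

Under do(Dose=-6), the mechanism Dose = Gene - 3 is discarded; Dose is fixed at -6.
Enzyme = Dose·Gene  [with Dose=-6, Gene=2]  = -12
Response = 2·Gene - 3  [with Gene=2]  = 1
Toxicity = Enzyme - Gene - Response  [with Enzyme=-12, Gene=2, Response=1]  = -15
Without intervention: Dose = Gene - 3  [with Gene=2]  = -1; Enzyme = Dose·Gene  [with Dose=-1, Gene=2]  = -2; Response = 2·Gene - 3  [with Gene=2]  = 1; Toxicity = Enzyme - Gene - Response  [with Enzyme=-2, Gene=2, Response=1]  = -5.
Change = -15 − (-5) = -10.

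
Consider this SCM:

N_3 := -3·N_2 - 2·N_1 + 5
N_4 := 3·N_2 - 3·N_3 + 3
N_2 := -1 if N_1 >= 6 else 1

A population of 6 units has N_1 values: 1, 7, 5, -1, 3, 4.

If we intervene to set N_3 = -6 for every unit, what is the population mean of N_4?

23

do(N_3=-6) breaks N_3's dependence on N_1. With N_3=-6 fixed, N_4 across the units is 24, 18, 24, 24, 24, 24, mean 23.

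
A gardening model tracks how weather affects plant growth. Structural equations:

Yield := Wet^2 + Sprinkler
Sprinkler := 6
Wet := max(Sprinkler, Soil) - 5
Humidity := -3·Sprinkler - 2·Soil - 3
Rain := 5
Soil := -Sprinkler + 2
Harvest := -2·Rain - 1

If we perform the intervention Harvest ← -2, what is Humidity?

-13

The intervention breaks the incoming arrows to Harvest: Harvest := -2·Rain - 1 no longer applies, and Harvest = -2.
Humidity is not downstream of the intervention, so its value is determined by the original equations.
Soil = -Sprinkler + 2  [with Sprinkler=6]  = -4
Humidity = -3·Sprinkler - 2·Soil - 3  [with Sprinkler=6, Soil=-4]  = -13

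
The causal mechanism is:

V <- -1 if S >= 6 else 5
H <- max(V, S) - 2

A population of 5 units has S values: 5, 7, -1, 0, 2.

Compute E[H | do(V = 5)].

3.4

do(V=5) breaks V's dependence on S. With V=5 fixed, H across the units is 3, 5, 3, 3, 3, mean 3.4.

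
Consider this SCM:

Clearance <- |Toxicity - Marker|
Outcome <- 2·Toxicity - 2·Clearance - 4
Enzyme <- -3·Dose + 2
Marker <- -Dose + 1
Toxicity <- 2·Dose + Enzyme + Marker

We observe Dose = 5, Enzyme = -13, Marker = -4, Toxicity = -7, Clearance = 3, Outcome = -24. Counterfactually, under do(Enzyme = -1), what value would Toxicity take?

5

Under do(Enzyme=-1), the mechanism Enzyme <- -3·Dose + 2 is discarded; Enzyme is fixed at -1.
Marker = -Dose + 1  [with Dose=5]  = -4
Toxicity = 2·Dose + Enzyme + Marker  [with Dose=5, Enzyme=-1, Marker=-4]  = 5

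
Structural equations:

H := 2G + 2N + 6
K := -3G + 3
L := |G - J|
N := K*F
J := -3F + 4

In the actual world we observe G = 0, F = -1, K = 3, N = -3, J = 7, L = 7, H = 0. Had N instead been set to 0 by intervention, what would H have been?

6

The intervention breaks the incoming arrows to N: N := K*F no longer applies, and N = 0.
H = 2G + 2N + 6  [with G=0, N=0]  = 6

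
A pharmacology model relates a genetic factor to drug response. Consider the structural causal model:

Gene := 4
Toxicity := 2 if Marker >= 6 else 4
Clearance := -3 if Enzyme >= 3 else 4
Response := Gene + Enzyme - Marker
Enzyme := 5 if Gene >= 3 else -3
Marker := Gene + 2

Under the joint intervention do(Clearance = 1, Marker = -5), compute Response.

Under do(Clearance = 1, Marker = -5), each intervened variable's structural equation is replaced by its fixed value.
Enzyme = 5 if Gene >= 3 else -3  [with Gene=4]  = 5
Response = Gene + Enzyme - Marker  [with Gene=4, Enzyme=5, Marker=-5]  = 14

14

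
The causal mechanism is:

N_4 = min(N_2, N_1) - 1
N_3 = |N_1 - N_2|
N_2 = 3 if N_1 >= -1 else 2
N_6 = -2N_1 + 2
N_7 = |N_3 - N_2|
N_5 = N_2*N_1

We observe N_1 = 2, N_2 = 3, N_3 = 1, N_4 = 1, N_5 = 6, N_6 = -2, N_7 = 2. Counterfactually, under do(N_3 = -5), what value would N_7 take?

8

The intervention breaks the incoming arrows to N_3: N_3 = |N_1 - N_2| no longer applies, and N_3 = -5.
N_2 = 3 if N_1 >= -1 else 2  [with N_1=2]  = 3
N_7 = |N_3 - N_2|  [with N_3=-5, N_2=3]  = 8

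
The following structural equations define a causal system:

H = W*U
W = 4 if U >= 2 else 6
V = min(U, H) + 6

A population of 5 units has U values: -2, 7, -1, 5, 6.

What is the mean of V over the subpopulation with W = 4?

E[V|W=4] averages over only the 3 units with W=4 (U = 7, 5, 6): V = 13, 11, 12, mean 12.

12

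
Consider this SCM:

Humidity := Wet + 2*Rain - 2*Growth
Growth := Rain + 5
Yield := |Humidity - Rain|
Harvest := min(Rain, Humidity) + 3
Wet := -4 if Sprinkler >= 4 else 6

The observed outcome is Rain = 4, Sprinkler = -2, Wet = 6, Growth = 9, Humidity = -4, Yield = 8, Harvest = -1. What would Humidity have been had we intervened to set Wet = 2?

-8

do(Wet=2) replaces the equation Wet := -4 if Sprinkler >= 4 else 6 with the constant Wet = 2.
Growth = Rain + 5  [with Rain=4]  = 9
Humidity = Wet + 2*Rain - 2*Growth  [with Wet=2, Rain=4, Growth=9]  = -8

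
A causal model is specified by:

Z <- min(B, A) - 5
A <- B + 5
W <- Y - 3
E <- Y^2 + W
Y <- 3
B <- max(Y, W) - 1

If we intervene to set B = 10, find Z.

5

do(B=10) replaces the equation B <- max(Y, W) - 1 with the constant B = 10.
A = B + 5  [with B=10]  = 15
Z = min(B, A) - 5  [with B=10, A=15]  = 5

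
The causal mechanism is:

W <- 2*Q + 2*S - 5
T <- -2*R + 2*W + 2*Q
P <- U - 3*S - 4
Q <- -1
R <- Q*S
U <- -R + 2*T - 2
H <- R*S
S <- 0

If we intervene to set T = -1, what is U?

Under do(T=-1), the mechanism T <- -2*R + 2*W + 2*Q is discarded; T is fixed at -1.
R = Q*S  [with Q=-1, S=0]  = 0
U = -R + 2*T - 2  [with R=0, T=-1]  = -4

-4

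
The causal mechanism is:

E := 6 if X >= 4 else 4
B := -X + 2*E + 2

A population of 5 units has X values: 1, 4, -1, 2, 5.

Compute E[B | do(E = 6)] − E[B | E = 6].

2.3

Every unit gets E=6 under the intervention. B values become 13, 10, 15, 12, 9; E[B|do(E=6)] = 11.8.
E[B|E=6] averages over only the 2 units with E=6 (X = 4, 5): B = 10, 9, mean 9.5.
Difference = 11.8 − 9.5 = 2.3.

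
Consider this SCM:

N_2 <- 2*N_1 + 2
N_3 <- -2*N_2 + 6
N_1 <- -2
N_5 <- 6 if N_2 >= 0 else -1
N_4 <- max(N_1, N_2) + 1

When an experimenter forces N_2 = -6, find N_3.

18

The intervention breaks the incoming arrows to N_2: N_2 <- 2*N_1 + 2 no longer applies, and N_2 = -6.
N_3 = -2*N_2 + 6  [with N_2=-6]  = 18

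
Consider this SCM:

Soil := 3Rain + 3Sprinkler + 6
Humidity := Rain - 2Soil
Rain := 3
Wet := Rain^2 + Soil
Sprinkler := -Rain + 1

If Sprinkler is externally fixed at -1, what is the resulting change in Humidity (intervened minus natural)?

do(Sprinkler=-1) replaces the equation Sprinkler := -Rain + 1 with the constant Sprinkler = -1.
Soil = 3Rain + 3Sprinkler + 6  [with Rain=3, Sprinkler=-1]  = 12
Humidity = Rain - 2Soil  [with Rain=3, Soil=12]  = -21
Without intervention: Sprinkler = -Rain + 1  [with Rain=3]  = -2; Soil = 3Rain + 3Sprinkler + 6  [with Rain=3, Sprinkler=-2]  = 9; Humidity = Rain - 2Soil  [with Rain=3, Soil=9]  = -15.
Change = -21 − (-15) = -6.

-6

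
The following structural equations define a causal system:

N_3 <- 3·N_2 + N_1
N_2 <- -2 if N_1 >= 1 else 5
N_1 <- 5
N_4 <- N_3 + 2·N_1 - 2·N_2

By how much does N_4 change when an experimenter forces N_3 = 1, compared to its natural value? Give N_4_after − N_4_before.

The intervention breaks the incoming arrows to N_3: N_3 <- 3·N_2 + N_1 no longer applies, and N_3 = 1.
N_2 = -2 if N_1 >= 1 else 5  [with N_1=5]  = -2
N_4 = N_3 + 2·N_1 - 2·N_2  [with N_3=1, N_1=5, N_2=-2]  = 15
Without intervention: N_2 = -2 if N_1 >= 1 else 5  [with N_1=5]  = -2; N_3 = 3·N_2 + N_1  [with N_2=-2, N_1=5]  = -1; N_4 = N_3 + 2·N_1 - 2·N_2  [with N_3=-1, N_1=5, N_2=-2]  = 13.
Change = 15 − 13 = 2.

2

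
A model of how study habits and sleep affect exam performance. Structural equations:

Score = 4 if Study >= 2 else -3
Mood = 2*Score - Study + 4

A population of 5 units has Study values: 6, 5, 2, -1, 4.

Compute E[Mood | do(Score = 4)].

Every unit gets Score=4 under the intervention. Mood values become 6, 7, 10, 13, 8; E[Mood|do(Score=4)] = 8.8.

8.8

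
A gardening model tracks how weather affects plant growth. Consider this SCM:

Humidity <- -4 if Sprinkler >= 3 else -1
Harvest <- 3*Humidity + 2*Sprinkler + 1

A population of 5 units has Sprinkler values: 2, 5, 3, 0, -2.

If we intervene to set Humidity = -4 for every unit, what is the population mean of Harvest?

-7.8

do(Humidity=-4) breaks Humidity's dependence on Sprinkler. With Humidity=-4 fixed, Harvest across the units is -7, -1, -5, -11, -15, mean -7.8.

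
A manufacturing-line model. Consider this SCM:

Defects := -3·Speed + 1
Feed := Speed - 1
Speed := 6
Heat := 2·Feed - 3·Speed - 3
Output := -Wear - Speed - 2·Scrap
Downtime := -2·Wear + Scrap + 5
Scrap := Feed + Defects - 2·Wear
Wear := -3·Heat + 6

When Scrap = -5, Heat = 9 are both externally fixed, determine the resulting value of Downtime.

42

Setting Scrap = -5, Heat = 9 by intervention discards those variables' equations.
Wear = -3·Heat + 6  [with Heat=9]  = -21
Downtime = -2·Wear + Scrap + 5  [with Wear=-21, Scrap=-5]  = 42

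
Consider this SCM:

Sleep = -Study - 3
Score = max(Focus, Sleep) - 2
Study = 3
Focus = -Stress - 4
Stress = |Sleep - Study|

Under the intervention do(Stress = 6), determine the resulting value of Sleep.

Under do(Stress=6), the mechanism Stress = |Sleep - Study| is discarded; Stress is fixed at 6.
Since Sleep is not a descendant of the intervened variable, it is unaffected.
Sleep = -Study - 3  [with Study=3]  = -6

-6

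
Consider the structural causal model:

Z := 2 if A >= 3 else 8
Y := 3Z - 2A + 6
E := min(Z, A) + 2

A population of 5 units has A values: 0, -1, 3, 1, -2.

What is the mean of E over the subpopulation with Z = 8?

1.5

E[E|Z=8] averages over only the 4 units with Z=8 (A = 0, -1, 1, -2): E = 2, 1, 3, 0, mean 1.5.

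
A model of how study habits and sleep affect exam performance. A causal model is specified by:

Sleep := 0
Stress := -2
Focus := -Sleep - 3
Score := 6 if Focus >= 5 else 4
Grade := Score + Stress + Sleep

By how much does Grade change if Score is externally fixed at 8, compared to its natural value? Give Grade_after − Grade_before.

Intervening sets Score = 8 and removes its equation (Score := 6 if Focus >= 5 else 4).
Grade = Score + Stress + Sleep  [with Score=8, Stress=-2, Sleep=0]  = 6
Without intervention: Focus = -Sleep - 3  [with Sleep=0]  = -3; Score = 6 if Focus >= 5 else 4  [with Focus=-3]  = 4; Grade = Score + Stress + Sleep  [with Score=4, Stress=-2, Sleep=0]  = 2.
Change = 6 − 2 = 4.

4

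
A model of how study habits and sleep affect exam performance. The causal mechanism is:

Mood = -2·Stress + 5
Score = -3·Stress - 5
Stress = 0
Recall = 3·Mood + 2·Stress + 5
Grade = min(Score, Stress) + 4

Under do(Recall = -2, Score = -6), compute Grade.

The joint intervention fixes Recall = -2, Score = -6, removing each variable's own equation.
Grade = min(Score, Stress) + 4  [with Score=-6, Stress=0]  = -2

-2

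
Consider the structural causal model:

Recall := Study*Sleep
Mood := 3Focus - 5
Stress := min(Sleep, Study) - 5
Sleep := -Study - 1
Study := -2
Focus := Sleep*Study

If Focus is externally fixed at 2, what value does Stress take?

Under do(Focus=2), the mechanism Focus := Sleep*Study is discarded; Focus is fixed at 2.
Since Stress is not a descendant of the intervened variable, it is unaffected.
Sleep = -Study - 1  [with Study=-2]  = 1
Stress = min(Sleep, Study) - 5  [with Sleep=1, Study=-2]  = -7

-7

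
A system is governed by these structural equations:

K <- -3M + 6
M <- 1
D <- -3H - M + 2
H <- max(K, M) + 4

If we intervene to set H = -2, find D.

7

The intervention breaks the incoming arrows to H: H <- max(K, M) + 4 no longer applies, and H = -2.
D = -3H - M + 2  [with H=-2, M=1]  = 7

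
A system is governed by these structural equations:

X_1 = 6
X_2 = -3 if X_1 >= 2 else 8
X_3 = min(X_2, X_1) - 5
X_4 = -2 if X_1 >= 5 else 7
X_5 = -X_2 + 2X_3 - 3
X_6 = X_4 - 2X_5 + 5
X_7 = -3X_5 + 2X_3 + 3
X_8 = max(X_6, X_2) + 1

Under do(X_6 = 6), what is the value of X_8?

Intervening sets X_6 = 6 and removes its equation (X_6 = X_4 - 2X_5 + 5).
X_2 = -3 if X_1 >= 2 else 8  [with X_1=6]  = -3
X_8 = max(X_6, X_2) + 1  [with X_6=6, X_2=-3]  = 7

7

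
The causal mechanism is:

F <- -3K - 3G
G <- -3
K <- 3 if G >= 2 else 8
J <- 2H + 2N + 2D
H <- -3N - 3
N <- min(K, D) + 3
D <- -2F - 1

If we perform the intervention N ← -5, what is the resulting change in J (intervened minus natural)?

64

Under do(N=-5), the mechanism N <- min(K, D) + 3 is discarded; N is fixed at -5.
K = 3 if G >= 2 else 8  [with G=-3]  = 8
F = -3K - 3G  [with K=8, G=-3]  = -15
D = -2F - 1  [with F=-15]  = 29
H = -3N - 3  [with N=-5]  = 12
J = 2H + 2N + 2D  [with H=12, N=-5, D=29]  = 72
Without intervention: K = 3 if G >= 2 else 8  [with G=-3]  = 8; F = -3K - 3G  [with K=8, G=-3]  = -15; D = -2F - 1  [with F=-15]  = 29; N = min(K, D) + 3  [with K=8, D=29]  = 11; H = -3N - 3  [with N=11]  = -36; J = 2H + 2N + 2D  [with H=-36, N=11, D=29]  = 8.
Change = 72 − 8 = 64.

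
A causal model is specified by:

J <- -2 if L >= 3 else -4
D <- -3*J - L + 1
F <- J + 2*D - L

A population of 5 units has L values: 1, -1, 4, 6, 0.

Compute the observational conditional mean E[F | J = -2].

Observing J=-2 restricts to units where J's equation naturally yields -2: L ∈ {4, 6}. In that subpopulation F = 0, -6, mean -3.

-3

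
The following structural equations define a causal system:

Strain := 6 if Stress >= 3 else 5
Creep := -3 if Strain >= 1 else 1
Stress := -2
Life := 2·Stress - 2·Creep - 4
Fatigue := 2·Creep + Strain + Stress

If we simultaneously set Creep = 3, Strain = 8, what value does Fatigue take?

12

The joint intervention fixes Creep = 3, Strain = 8, removing each variable's own equation.
Fatigue = 2·Creep + Strain + Stress  [with Creep=3, Strain=8, Stress=-2]  = 12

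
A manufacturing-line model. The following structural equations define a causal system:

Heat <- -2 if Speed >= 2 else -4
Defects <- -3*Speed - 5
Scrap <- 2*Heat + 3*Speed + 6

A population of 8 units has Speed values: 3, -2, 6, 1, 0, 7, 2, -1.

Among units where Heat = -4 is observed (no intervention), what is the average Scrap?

-3.5

Conditioning on Heat=-4 selects the 4 unit(s) with Speed ∈ {-2, 1, 0, -1}. Their Scrap values: -8, 1, -2, -5. Mean = -3.5.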